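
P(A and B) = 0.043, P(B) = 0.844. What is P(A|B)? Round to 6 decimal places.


P(A|B) = P(A and B) / P(B) = 0.043 / 0.844 = 43/844 ≈ 0.05094787

0.050948


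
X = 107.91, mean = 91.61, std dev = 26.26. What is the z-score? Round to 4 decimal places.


z = (X - mu) / sigma
X - mu = 107.91 - 91.61 = 16.3
z = 16.3 / 26.26 = 815/1313 ≈ 0.620716

0.6207


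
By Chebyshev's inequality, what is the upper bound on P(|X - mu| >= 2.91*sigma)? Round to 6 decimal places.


P <= 1/k^2
k^2 = 2.91^2 = 8.4681
1/k^2 = 1 / 8.4681 ≈ 0.11809024

0.118090


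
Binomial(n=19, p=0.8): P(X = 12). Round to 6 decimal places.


P = C(n,k) * p^k * (1-p)^(n-k)
C(19,12) = 50388
p^k = 0.8^12 ≈ 0.06871948
(1-p)^(n-k) = 0.2^7 = 0.0000128
P = 50388 * 0.06871948 * 0.0000128 ≈ 0.044322

0.044322


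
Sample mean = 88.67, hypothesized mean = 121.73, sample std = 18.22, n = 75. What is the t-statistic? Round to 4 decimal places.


t = (xbar - mu0) / (s/sqrt(n))
xbar - mu0 = 88.67 - 121.73 = -33.06
sqrt(75) ≈ 8.66025404
s/sqrt(n) = 18.22 / 8.66025404 ≈ 2.10386438
t = -33.06 / 2.10386438 ≈ -15.713941

-15.7139


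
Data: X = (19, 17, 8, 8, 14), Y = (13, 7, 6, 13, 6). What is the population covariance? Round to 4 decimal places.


Cov = (1/n)*sum((xi-xbar)(yi-ybar))
n = 5, xbar = 66/5 = 13.2, ybar = 45/5 = 9
sum((xi-xbar)(yi-ybar)) = 8
Cov = 8 / 5 = 1.6

1.6000


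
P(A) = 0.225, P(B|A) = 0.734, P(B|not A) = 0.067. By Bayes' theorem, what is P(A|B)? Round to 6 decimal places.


P(A|B) = P(B|A)*P(A) / P(B), P(B) = P(B|A)*P(A) + P(B|not A)*P(not A)
P(B|A)*P(A) = 0.734 * 0.225 = 0.16515
P(B|not A)*P(not A) = 0.067 * 0.775 = 0.051925
P(B) = 0.16515 + 0.051925 = 0.217075
P(A|B) = 0.16515 / 0.217075 = 6606/8683 ≈ 0.76079696

0.760797


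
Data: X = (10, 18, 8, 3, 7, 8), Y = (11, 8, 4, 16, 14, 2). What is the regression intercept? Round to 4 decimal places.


a = ybar - b*xbar, where b = sum((xi-xbar)(yi-ybar)) / sum((xi-xbar)^2)
n = 6, xbar = 54/6 = 9, ybar = 55/6 ≈ 9.166667
Sxy = sum((xi-xbar)(yi-ybar)) = -47
Sxx = sum((xi-xbar)^2) = 124
b = Sxy / Sxx = -47/124 ≈ -0.379032
a = 9.166667 - (-0.379032) * 9 = 4679/372 ≈ 12.577957

12.5780


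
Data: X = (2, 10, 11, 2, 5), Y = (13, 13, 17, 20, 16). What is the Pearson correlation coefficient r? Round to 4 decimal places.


r = sum((xi-xbar)(yi-ybar)) / sqrt(sum((xi-xbar)^2) * sum((yi-ybar)^2))
n = 5, xbar = 30/5 = 6, ybar = 79/5 = 15.8
Sxy = sum((xi-xbar)(yi-ybar)) = -11
Sxx = sum((xi-xbar)^2) = 74
Syy = sum((yi-ybar)^2) = 34.8
sqrt(Sxx*Syy) ≈ 50.746428
r = Sxy / sqrt(Sxx*Syy) = -11 / 50.746428 ≈ -0.216764

-0.2168


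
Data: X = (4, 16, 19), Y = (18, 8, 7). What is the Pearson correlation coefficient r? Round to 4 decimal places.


r = sum((xi-xbar)(yi-ybar)) / sqrt(sum((xi-xbar)^2) * sum((yi-ybar)^2))
n = 3, xbar = 39/3 = 13, ybar = 33/3 = 11
Sxy = sum((xi-xbar)(yi-ybar)) = -96
Sxx = sum((xi-xbar)^2) = 126
Syy = sum((yi-ybar)^2) = 74
sqrt(Sxx*Syy) ≈ 96.560862
r = Sxy / sqrt(Sxx*Syy) = -96 / 96.560862 ≈ -0.994192

-0.9942


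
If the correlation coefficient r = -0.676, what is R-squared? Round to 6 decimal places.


R^2 = r^2 = (-0.676)^2 = 0.456976

0.456976


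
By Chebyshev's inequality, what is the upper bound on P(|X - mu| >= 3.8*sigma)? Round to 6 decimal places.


P <= 1/k^2
k^2 = 3.8^2 = 14.44
1/k^2 = 1 / 14.44 = 25/361 ≈ 0.06925208

0.069252


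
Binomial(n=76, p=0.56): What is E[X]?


E[X] = n*p = 76 * 0.56 = 42.56

42.56


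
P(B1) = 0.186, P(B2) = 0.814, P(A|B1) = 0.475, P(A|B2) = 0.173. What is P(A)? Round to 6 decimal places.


P(A) = P(A|B1)*P(B1) + P(A|B2)*P(B2)
P(A|B1)*P(B1) = 0.475 * 0.186 = 0.08835
P(A|B2)*P(B2) = 0.173 * 0.814 = 0.140822
P(A) = 0.08835 + 0.140822 = 0.229172

0.229172


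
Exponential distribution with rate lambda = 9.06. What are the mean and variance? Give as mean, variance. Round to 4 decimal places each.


mean = 1/lam, var = 1/lam^2
mean = 1 / 9.06 = 50/453 ≈ 0.110375
lam^2 = 9.06^2 = 82.0836
var = 1 / 82.0836 ≈ 0.012183

0.1104, 0.0122


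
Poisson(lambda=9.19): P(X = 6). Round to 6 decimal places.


P = e^(-lam) * lam^k / k!
e^(-9.19) ≈ 0.0001020549
lam^k = 9.19^6 ≈ 602411.242538
k! = 6! = 720
P = 0.0001020549 * 602411.242538 / 720 ≈ 0.085387

0.085387


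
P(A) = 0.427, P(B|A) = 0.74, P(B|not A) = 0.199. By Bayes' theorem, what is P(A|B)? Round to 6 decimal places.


P(A|B) = P(B|A)*P(A) / P(B), P(B) = P(B|A)*P(A) + P(B|not A)*P(not A)
P(B|A)*P(A) = 0.74 * 0.427 = 0.31598
P(B|not A)*P(not A) = 0.199 * 0.573 = 0.114027
P(B) = 0.31598 + 0.114027 = 0.430007
P(A|B) = 0.31598 / 0.430007 ≈ 0.73482525

0.734825


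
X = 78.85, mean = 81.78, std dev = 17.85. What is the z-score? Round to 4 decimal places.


z = (X - mu) / sigma
X - mu = 78.85 - 81.78 = -2.93
z = -2.93 / 17.85 = -293/1785 ≈ -0.164146

-0.1641


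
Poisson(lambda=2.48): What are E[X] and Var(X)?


E[X] = Var(X) = lambda = 2.48

2.48, 2.48


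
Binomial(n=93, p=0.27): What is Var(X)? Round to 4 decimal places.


Var = n*p*(1-p) = 93 * 0.27 * 0.73 = 18.3303

18.3303


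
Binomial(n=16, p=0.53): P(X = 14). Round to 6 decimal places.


P = C(n,k) * p^k * (1-p)^(n-k)
C(16,14) = 120
p^k = 0.53^14 ≈ 0.0001379946
(1-p)^(n-k) = 0.47^2 = 0.2209
P = 120 * 0.0001379946 * 0.2209 ≈ 0.003658

0.003658


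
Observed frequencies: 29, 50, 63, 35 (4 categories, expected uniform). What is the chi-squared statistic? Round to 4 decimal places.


chi2 = sum((O-E)^2/E), E = total/4
total = 177, E = 177/4 = 44.25
(29 - 44.25)^2 / 44.25 = 232.5625 / 44.25 = 3721/708 ≈ 5.255650
(50 - 44.25)^2 / 44.25 = 33.0625 / 44.25 = 529/708 ≈ 0.747175
(63 - 44.25)^2 / 44.25 = 351.5625 / 44.25 = 1875/236 ≈ 7.944915
(35 - 44.25)^2 / 44.25 = 85.5625 / 44.25 = 1369/708 ≈ 1.933616
chi2 = 937/59 ≈ 15.881356

15.8814


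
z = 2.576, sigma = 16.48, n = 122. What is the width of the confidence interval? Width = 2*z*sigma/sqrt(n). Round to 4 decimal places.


width = 2*z*sigma/sqrt(n)
2*z*sigma = 2 * 2.576 * 16.48 = 84.90496
sqrt(122) ≈ 11.045361
width = 84.90496 / 11.045361 ≈ 7.686934

7.6869


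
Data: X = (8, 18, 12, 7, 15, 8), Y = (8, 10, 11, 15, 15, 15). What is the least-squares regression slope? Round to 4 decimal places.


b = sum((xi-xbar)(yi-ybar)) / sum((xi-xbar)^2)
n = 6, xbar = 68/6 = 34/3 ≈ 11.333333, ybar = 74/6 = 37/3 ≈ 12.333333
Sxy = sum((xi-xbar)(yi-ybar)) = -38/3 ≈ -12.666667
Sxx = sum((xi-xbar)^2) = 298/3 ≈ 99.333333
b = Sxy / Sxx = -19/149 ≈ -0.127517

-0.1275


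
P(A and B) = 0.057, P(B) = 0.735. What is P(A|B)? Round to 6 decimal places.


P(A|B) = P(A and B) / P(B) = 0.057 / 0.735 = 19/245 ≈ 0.07755102

0.077551


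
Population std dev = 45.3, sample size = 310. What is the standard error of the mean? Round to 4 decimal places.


SE = sigma / sqrt(n)
sqrt(310) ≈ 17.606817
SE = 45.3 / 17.606817 ≈ 2.572867

2.5729


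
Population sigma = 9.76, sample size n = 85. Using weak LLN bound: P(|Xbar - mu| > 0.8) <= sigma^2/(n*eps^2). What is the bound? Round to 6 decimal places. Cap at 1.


bound = min(1, sigma^2/(n*eps^2))
sigma^2 = 9.76^2 = 95.2576
n*eps^2 = 85 * 0.8^2 = 85 * 0.64 = 54.4
sigma^2/(n*eps^2) = 95.2576 / 54.4 = 3721/2125 ≈ 1.75105882
this exceeds 1, so the bound is capped at 1

1.000000


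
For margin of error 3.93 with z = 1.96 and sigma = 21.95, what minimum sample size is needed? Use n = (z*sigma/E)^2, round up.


z*sigma/E = 1.96 * 21.95 / 3.93 = 21511/1965 ≈ 10.947074
(z*sigma/E)^2 ≈ 119.838425
round up: n = 120

120


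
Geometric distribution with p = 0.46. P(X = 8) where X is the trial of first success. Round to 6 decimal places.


P = (1-p)^(k-1) * p
(1-p)^(k-1) = 0.54^7 ≈ 0.01338925
P = 0.01338925 * 0.46 ≈ 0.006159056

0.006159


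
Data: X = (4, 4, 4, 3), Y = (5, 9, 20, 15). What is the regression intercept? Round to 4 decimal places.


a = ybar - b*xbar, where b = sum((xi-xbar)(yi-ybar)) / sum((xi-xbar)^2)
n = 4, xbar = 15/4 = 3.75, ybar = 49/4 = 12.25
Sxy = sum((xi-xbar)(yi-ybar)) = -2.75
Sxx = sum((xi-xbar)^2) = 0.75
b = Sxy / Sxx = -11/3 ≈ -3.666667
a = 12.25 - (-3.666667) * 3.75 = 26

26.0000


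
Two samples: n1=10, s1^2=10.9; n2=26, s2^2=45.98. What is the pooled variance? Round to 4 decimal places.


sp^2 = ((n1-1)*s1^2 + (n2-1)*s2^2)/(n1+n2-2)
(n1-1)*s1^2 = 9 * 10.9 = 98.1
(n2-1)*s2^2 = 25 * 45.98 = 1149.5
numerator = 98.1 + 1149.5 = 1247.6
n1+n2-2 = 34
sp^2 = 1247.6 / 34 = 3119/85 ≈ 36.694118

36.6941


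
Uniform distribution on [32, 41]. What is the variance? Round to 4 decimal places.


Var = (b-a)^2 / 12
(b-a)^2 = (41 - 32)^2 = 81
Var = 81/12 = 6.75

6.7500


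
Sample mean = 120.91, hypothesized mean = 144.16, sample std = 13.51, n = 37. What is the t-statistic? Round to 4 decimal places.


t = (xbar - mu0) / (s/sqrt(n))
xbar - mu0 = 120.91 - 144.16 = -23.25
sqrt(37) ≈ 6.08276253
s/sqrt(n) = 13.51 / 6.08276253 ≈ 2.22103032
t = -23.25 / 2.22103032 ≈ -10.468115

-10.4681


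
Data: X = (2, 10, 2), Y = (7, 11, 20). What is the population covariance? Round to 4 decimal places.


Cov = (1/n)*sum((xi-xbar)(yi-ybar))
n = 3, xbar = 14/3 ≈ 4.666667, ybar = 38/3 ≈ 12.666667
sum((xi-xbar)(yi-ybar)) = -40/3 ≈ -13.333333
Cov = -13.333333 / 3 = -40/9 ≈ -4.444444

-4.4444


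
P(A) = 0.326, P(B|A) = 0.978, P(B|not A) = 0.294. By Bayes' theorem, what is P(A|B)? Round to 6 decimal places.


P(A|B) = P(B|A)*P(A) / P(B), P(B) = P(B|A)*P(A) + P(B|not A)*P(not A)
P(B|A)*P(A) = 0.978 * 0.326 = 0.318828
P(B|not A)*P(not A) = 0.294 * 0.674 = 0.198156
P(B) = 0.318828 + 0.198156 = 0.516984
P(A|B) = 0.318828 / 0.516984 ≈ 0.61670767

0.616708


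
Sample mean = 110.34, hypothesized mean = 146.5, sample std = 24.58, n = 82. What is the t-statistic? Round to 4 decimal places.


t = (xbar - mu0) / (s/sqrt(n))
xbar - mu0 = 110.34 - 146.5 = -36.16
sqrt(82) ≈ 9.05538514
s/sqrt(n) = 24.58 / 9.05538514 ≈ 2.71440691
t = -36.16 / 2.71440691 ≈ -13.321510

-13.3215


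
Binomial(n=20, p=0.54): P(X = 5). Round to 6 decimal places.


P = C(n,k) * p^k * (1-p)^(n-k)
C(20,5) = 15504
p^k = 0.54^5 ≈ 0.04591650
(1-p)^(n-k) = 0.46^15 ≈ 0.000008737103
P = 15504 * 0.04591650 * 0.000008737103 ≈ 0.006220

0.006220


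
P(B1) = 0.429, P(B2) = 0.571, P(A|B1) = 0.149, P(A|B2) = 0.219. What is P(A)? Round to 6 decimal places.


P(A) = P(A|B1)*P(B1) + P(A|B2)*P(B2)
P(A|B1)*P(B1) = 0.149 * 0.429 = 0.063921
P(A|B2)*P(B2) = 0.219 * 0.571 = 0.125049
P(A) = 0.063921 + 0.125049 = 0.18897

0.188970


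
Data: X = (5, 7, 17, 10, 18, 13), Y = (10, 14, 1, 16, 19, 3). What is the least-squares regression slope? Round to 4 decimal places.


b = sum((xi-xbar)(yi-ybar)) / sum((xi-xbar)^2)
n = 6, xbar = 70/6 = 35/3 ≈ 11.666667, ybar = 63/6 = 10.5
Sxy = sum((xi-xbar)(yi-ybar)) = -29
Sxx = sum((xi-xbar)^2) = 418/3 ≈ 139.333333
b = Sxy / Sxx = -87/418 ≈ -0.208134

-0.2081


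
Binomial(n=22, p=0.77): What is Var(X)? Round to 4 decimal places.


Var = n*p*(1-p) = 22 * 0.77 * 0.23 = 3.8962

3.8962


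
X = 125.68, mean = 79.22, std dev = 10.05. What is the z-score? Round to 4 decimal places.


z = (X - mu) / sigma
X - mu = 125.68 - 79.22 = 46.46
z = 46.46 / 10.05 = 4646/1005 ≈ 4.622886

4.6229


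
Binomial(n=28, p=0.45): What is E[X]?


E[X] = n*p = 28 * 0.45 = 12.6

12.6


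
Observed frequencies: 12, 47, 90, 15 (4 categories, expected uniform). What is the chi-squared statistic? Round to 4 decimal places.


chi2 = sum((O-E)^2/E), E = total/4
total = 164, E = 164/4 = 41
(12 - 41)^2 / 41 = 841 / 41 = 841/41 ≈ 20.512195
(47 - 41)^2 / 41 = 36 / 41 = 36/41 ≈ 0.878049
(90 - 41)^2 / 41 = 2401 / 41 = 2401/41 ≈ 58.560976
(15 - 41)^2 / 41 = 676 / 41 = 676/41 ≈ 16.487805
chi2 = 3954/41 ≈ 96.439024

96.4390


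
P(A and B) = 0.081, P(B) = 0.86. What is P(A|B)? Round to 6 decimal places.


P(A|B) = P(A and B) / P(B) = 0.081 / 0.86 = 81/860 ≈ 0.09418605

0.094186


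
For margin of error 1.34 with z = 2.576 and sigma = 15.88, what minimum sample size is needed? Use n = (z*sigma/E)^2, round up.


z*sigma/E = 2.576 * 15.88 / 1.34 = 255668/8375 ≈ 30.527522
(z*sigma/E)^2 ≈ 931.929623
round up: n = 932

932


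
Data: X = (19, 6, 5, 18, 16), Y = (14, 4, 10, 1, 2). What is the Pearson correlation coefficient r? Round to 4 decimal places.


r = sum((xi-xbar)(yi-ybar)) / sqrt(sum((xi-xbar)^2) * sum((yi-ybar)^2))
n = 5, xbar = 64/5 = 12.8, ybar = 31/5 = 6.2
Sxy = sum((xi-xbar)(yi-ybar)) = -6.8
Sxx = sum((xi-xbar)^2) = 182.8
Syy = sum((yi-ybar)^2) = 124.8
sqrt(Sxx*Syy) ≈ 151.041186
r = Sxy / sqrt(Sxx*Syy) = -6.8 / 151.041186 ≈ -0.045021

-0.0450


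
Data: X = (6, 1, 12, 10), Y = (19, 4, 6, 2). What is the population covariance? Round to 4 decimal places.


Cov = (1/n)*sum((xi-xbar)(yi-ybar))
n = 4, xbar = 29/4 = 7.25, ybar = 31/4 = 7.75
sum((xi-xbar)(yi-ybar)) = -14.75
Cov = -14.75 / 4 = -3.6875

-3.6875


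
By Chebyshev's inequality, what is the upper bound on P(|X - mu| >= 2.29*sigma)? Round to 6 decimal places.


P <= 1/k^2
k^2 = 2.29^2 = 5.2441
1/k^2 = 1 / 5.2441 ≈ 0.19069049

0.190690


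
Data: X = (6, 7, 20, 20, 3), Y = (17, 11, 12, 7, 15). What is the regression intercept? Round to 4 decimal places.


a = ybar - b*xbar, where b = sum((xi-xbar)(yi-ybar)) / sum((xi-xbar)^2)
n = 5, xbar = 56/5 = 11.2, ybar = 62/5 = 12.4
Sxy = sum((xi-xbar)(yi-ybar)) = -90.4
Sxx = sum((xi-xbar)^2) = 266.8
b = Sxy / Sxx = -226/667 ≈ -0.338831
a = 12.4 - (-0.338831) * 11.2 = 10802/667 ≈ 16.194903

16.1949


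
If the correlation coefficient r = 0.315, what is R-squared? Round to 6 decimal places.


R^2 = r^2 = (0.315)^2 = 0.099225

0.099225


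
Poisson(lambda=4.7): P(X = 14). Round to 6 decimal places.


P = e^(-lam) * lam^k / k!
e^(-4.7) ≈ 0.009095277
lam^k = 4.7^14 ≈ 2566669861.876674
k! = 14! = 87178291200
P = 0.009095277 * 2566669861.876674 / 87178291200 ≈ 0.000268

0.000268


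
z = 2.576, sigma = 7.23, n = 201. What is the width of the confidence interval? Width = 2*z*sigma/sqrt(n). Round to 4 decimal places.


width = 2*z*sigma/sqrt(n)
2*z*sigma = 2 * 2.576 * 7.23 = 37.24896
sqrt(201) ≈ 14.177447
width = 37.24896 / 14.177447 ≈ 2.627339

2.6273


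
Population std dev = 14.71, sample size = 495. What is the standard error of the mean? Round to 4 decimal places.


SE = sigma / sqrt(n)
sqrt(495) ≈ 22.248595
SE = 14.71 / 22.248595 ≈ 0.661165

0.6612


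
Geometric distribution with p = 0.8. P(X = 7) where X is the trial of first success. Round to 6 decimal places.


P = (1-p)^(k-1) * p
(1-p)^(k-1) = 0.2^6 = 0.000064
P = 0.000064 * 0.8 = 0.0000512

0.000051


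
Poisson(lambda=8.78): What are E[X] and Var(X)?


E[X] = Var(X) = lambda = 8.78

8.78, 8.78


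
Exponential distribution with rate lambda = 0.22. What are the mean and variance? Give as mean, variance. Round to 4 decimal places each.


mean = 1/lam, var = 1/lam^2
mean = 1 / 0.22 = 50/11 ≈ 4.545455
lam^2 = 0.22^2 = 0.0484
var = 1 / 0.0484 = 2500/121 ≈ 20.661157

4.5455, 20.6612


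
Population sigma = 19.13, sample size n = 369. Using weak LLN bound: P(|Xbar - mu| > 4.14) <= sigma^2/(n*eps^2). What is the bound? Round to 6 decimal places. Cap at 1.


bound = min(1, sigma^2/(n*eps^2))
sigma^2 = 19.13^2 = 365.9569
n*eps^2 = 369 * 4.14^2 = 369 * 17.1396 = 6324.5124
sigma^2/(n*eps^2) = 365.9569 / 6324.5124 ≈ 0.05786326

0.057863


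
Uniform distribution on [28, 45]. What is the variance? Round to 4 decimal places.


Var = (b-a)^2 / 12
(b-a)^2 = (45 - 28)^2 = 289
Var = 289/12 ≈ 24.083333

24.0833


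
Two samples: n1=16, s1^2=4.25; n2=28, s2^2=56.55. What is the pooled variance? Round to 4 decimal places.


sp^2 = ((n1-1)*s1^2 + (n2-1)*s2^2)/(n1+n2-2)
(n1-1)*s1^2 = 15 * 4.25 = 63.75
(n2-1)*s2^2 = 27 * 56.55 = 1526.85
numerator = 63.75 + 1526.85 = 1590.6
n1+n2-2 = 42
sp^2 = 1590.6 / 42 = 2651/70 ≈ 37.871429

37.8714


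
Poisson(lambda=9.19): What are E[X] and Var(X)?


E[X] = Var(X) = lambda = 9.19

9.19, 9.19


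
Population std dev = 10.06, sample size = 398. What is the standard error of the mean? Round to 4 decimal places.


SE = sigma / sqrt(n)
sqrt(398) ≈ 19.949937
SE = 10.06 / 19.949937 ≈ 0.504262

0.5043


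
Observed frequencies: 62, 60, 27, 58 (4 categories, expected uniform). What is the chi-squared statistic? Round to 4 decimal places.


chi2 = sum((O-E)^2/E), E = total/4
total = 207, E = 207/4 = 51.75
(62 - 51.75)^2 / 51.75 = 105.0625 / 51.75 = 1681/828 ≈ 2.030193
(60 - 51.75)^2 / 51.75 = 68.0625 / 51.75 = 121/92 ≈ 1.315217
(27 - 51.75)^2 / 51.75 = 612.5625 / 51.75 = 1089/92 ≈ 11.836957
(58 - 51.75)^2 / 51.75 = 39.0625 / 51.75 = 625/828 ≈ 0.754831
chi2 = 3299/207 ≈ 15.937198

15.9372


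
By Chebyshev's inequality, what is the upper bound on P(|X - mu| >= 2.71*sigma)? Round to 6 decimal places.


P <= 1/k^2
k^2 = 2.71^2 = 7.3441
1/k^2 = 1 / 7.3441 ≈ 0.13616372

0.136164


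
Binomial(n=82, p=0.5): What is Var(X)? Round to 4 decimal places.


Var = n*p*(1-p) = 82 * 0.5 * 0.5 = 20.5

20.5000


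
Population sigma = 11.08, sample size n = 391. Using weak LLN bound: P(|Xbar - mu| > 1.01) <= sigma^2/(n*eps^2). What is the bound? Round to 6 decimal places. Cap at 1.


bound = min(1, sigma^2/(n*eps^2))
sigma^2 = 11.08^2 = 122.7664
n*eps^2 = 391 * 1.01^2 = 391 * 1.0201 = 398.8591
sigma^2/(n*eps^2) = 122.7664 / 398.8591 ≈ 0.30779391

0.307794


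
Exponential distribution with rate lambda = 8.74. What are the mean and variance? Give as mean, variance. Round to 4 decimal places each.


mean = 1/lam, var = 1/lam^2
mean = 1 / 8.74 = 50/437 ≈ 0.114416
lam^2 = 8.74^2 = 76.3876
var = 1 / 76.3876 ≈ 0.013091

0.1144, 0.0131


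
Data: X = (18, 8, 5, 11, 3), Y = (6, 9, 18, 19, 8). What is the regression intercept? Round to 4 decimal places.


a = ybar - b*xbar, where b = sum((xi-xbar)(yi-ybar)) / sum((xi-xbar)^2)
n = 5, xbar = 45/5 = 9, ybar = 60/5 = 12
Sxy = sum((xi-xbar)(yi-ybar)) = -37
Sxx = sum((xi-xbar)^2) = 138
b = Sxy / Sxx = -37/138 ≈ -0.268116
a = 12 - (-0.268116) * 9 = 663/46 ≈ 14.413043

14.4130


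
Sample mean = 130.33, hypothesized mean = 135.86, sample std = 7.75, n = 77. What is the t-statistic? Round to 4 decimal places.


t = (xbar - mu0) / (s/sqrt(n))
xbar - mu0 = 130.33 - 135.86 = -5.53
sqrt(77) ≈ 8.77496439
s/sqrt(n) = 7.75 / 8.77496439 ≈ 0.88319447
t = -5.53 / 0.88319447 ≈ -6.261362

-6.2614


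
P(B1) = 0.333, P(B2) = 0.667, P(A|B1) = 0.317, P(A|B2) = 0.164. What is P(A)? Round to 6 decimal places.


P(A) = P(A|B1)*P(B1) + P(A|B2)*P(B2)
P(A|B1)*P(B1) = 0.317 * 0.333 = 0.105561
P(A|B2)*P(B2) = 0.164 * 0.667 = 0.109388
P(A) = 0.105561 + 0.109388 = 0.214949

0.214949


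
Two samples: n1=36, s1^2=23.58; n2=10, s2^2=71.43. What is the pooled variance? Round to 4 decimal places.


sp^2 = ((n1-1)*s1^2 + (n2-1)*s2^2)/(n1+n2-2)
(n1-1)*s1^2 = 35 * 23.58 = 825.3
(n2-1)*s2^2 = 9 * 71.43 = 642.87
numerator = 825.3 + 642.87 = 1468.17
n1+n2-2 = 44
sp^2 = 1468.17 / 44 = 33.3675

33.3675


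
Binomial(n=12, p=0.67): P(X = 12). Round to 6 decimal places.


P = C(n,k) * p^k * (1-p)^(n-k)
C(12,12) = 1
p^k = 0.67^12 ≈ 0.008182719
(1-p)^(n-k) = 0.33^0 = 1
P = 1 * 0.008182719 * 1 ≈ 0.008183

0.008183


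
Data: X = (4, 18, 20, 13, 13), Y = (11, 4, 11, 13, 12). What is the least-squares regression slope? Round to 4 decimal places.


b = sum((xi-xbar)(yi-ybar)) / sum((xi-xbar)^2)
n = 5, xbar = 68/5 = 13.6, ybar = 51/5 = 10.2
Sxy = sum((xi-xbar)(yi-ybar)) = -32.6
Sxx = sum((xi-xbar)^2) = 153.2
b = Sxy / Sxx = -163/766 ≈ -0.212794

-0.2128


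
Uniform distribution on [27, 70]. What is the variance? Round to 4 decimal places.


Var = (b-a)^2 / 12
(b-a)^2 = (70 - 27)^2 = 1849
Var = 1849/12 ≈ 154.083333

154.0833


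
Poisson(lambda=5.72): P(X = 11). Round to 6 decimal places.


P = e^(-lam) * lam^k / k!
e^(-5.72) ≈ 0.003279711
lam^k = 5.72^11 ≈ 214464945.623113
k! = 11! = 39916800
P = 0.003279711 * 214464945.623113 / 39916800 ≈ 0.017621

0.017621


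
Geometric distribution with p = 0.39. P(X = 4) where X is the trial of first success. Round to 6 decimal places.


P = (1-p)^(k-1) * p
(1-p)^(k-1) = 0.61^3 = 0.226981
P = 0.226981 * 0.39 = 0.08852259

0.088523


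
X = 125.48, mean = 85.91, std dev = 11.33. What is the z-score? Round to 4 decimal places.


z = (X - mu) / sigma
X - mu = 125.48 - 85.91 = 39.57
z = 39.57 / 11.33 = 3957/1133 ≈ 3.492498

3.4925


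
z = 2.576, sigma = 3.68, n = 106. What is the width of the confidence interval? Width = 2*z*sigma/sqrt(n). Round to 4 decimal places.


width = 2*z*sigma/sqrt(n)
2*z*sigma = 2 * 2.576 * 3.68 = 18.95936
sqrt(106) ≈ 10.295630
width = 18.95936 / 10.295630 ≈ 1.841496

1.8415


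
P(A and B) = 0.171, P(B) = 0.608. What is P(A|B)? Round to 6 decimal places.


P(A|B) = P(A and B) / P(B) = 0.171 / 0.608 = 0.28125

0.281250


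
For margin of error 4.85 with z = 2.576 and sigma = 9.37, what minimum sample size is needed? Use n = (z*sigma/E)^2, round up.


z*sigma/E = 2.576 * 9.37 / 4.85 ≈ 4.976726
(z*sigma/E)^2 ≈ 24.767799
round up: n = 25

25


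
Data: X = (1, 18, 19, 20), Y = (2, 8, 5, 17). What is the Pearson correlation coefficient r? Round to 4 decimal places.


r = sum((xi-xbar)(yi-ybar)) / sqrt(sum((xi-xbar)^2) * sum((yi-ybar)^2))
n = 4, xbar = 58/4 = 14.5, ybar = 32/4 = 8
Sxy = sum((xi-xbar)(yi-ybar)) = 117
Sxx = sum((xi-xbar)^2) = 245
Syy = sum((yi-ybar)^2) = 126
sqrt(Sxx*Syy) ≈ 175.698606
r = Sxy / sqrt(Sxx*Syy) = 117 / 175.698606 ≈ 0.665913

0.6659


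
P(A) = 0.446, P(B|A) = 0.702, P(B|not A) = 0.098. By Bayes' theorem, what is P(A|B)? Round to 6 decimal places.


P(A|B) = P(B|A)*P(A) / P(B), P(B) = P(B|A)*P(A) + P(B|not A)*P(not A)
P(B|A)*P(A) = 0.702 * 0.446 = 0.313092
P(B|not A)*P(not A) = 0.098 * 0.554 = 0.054292
P(B) = 0.313092 + 0.054292 = 0.367384
P(A|B) = 0.313092 / 0.367384 ≈ 0.85222002

0.852220


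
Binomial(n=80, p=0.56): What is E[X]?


E[X] = n*p = 80 * 0.56 = 44.8

44.8


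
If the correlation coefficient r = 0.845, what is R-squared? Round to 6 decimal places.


R^2 = r^2 = (0.845)^2 = 0.714025

0.714025


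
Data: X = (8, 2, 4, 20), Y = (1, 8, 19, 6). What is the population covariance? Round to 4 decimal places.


Cov = (1/n)*sum((xi-xbar)(yi-ybar))
n = 4, xbar = 34/4 = 8.5, ybar = 34/4 = 8.5
sum((xi-xbar)(yi-ybar)) = -69
Cov = -69 / 4 = -17.25

-17.2500


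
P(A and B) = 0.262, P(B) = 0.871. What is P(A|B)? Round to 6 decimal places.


P(A|B) = P(A and B) / P(B) = 0.262 / 0.871 = 262/871 ≈ 0.30080367

0.300804


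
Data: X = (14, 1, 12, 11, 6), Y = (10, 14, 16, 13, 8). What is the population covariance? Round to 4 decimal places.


Cov = (1/n)*sum((xi-xbar)(yi-ybar))
n = 5, xbar = 44/5 = 8.8, ybar = 61/5 = 12.2
sum((xi-xbar)(yi-ybar)) = 0.2
Cov = 0.2 / 5 = 0.04

0.0400


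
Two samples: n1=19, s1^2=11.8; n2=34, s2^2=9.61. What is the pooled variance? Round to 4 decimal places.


sp^2 = ((n1-1)*s1^2 + (n2-1)*s2^2)/(n1+n2-2)
(n1-1)*s1^2 = 18 * 11.8 = 212.4
(n2-1)*s2^2 = 33 * 9.61 = 317.13
numerator = 212.4 + 317.13 = 529.53
n1+n2-2 = 51
sp^2 = 529.53 / 51 = 17651/1700 ≈ 10.382941

10.3829


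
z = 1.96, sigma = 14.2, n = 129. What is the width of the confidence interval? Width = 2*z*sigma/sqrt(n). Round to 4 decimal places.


width = 2*z*sigma/sqrt(n)
2*z*sigma = 2 * 1.96 * 14.2 = 55.664
sqrt(129) ≈ 11.357817
width = 55.664 / 11.357817 ≈ 4.900942

4.9009


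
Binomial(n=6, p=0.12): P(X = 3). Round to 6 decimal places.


P = C(n,k) * p^k * (1-p)^(n-k)
C(6,3) = 20
p^k = 0.12^3 = 0.001728
(1-p)^(n-k) = 0.88^3 = 0.681472
P = 20 * 0.001728 * 0.681472 ≈ 0.023552

0.023552


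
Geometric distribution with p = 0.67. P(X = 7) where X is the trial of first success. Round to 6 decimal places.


P = (1-p)^(k-1) * p
(1-p)^(k-1) = 0.33^6 ≈ 0.001291468
P = 0.001291468 * 0.67 ≈ 0.0008652835

0.000865


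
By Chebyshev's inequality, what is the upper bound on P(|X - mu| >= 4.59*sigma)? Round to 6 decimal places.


P <= 1/k^2
k^2 = 4.59^2 = 21.0681
1/k^2 = 1 / 21.0681 ≈ 0.04746512

0.047465


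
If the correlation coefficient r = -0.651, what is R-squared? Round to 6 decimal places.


R^2 = r^2 = (-0.651)^2 = 0.423801

0.423801


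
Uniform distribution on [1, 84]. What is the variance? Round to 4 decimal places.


Var = (b-a)^2 / 12
(b-a)^2 = (84 - 1)^2 = 6889
Var = 6889/12 ≈ 574.083333

574.0833


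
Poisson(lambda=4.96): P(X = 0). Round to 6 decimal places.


P = e^(-lam) * lam^k / k!
e^(-4.96) ≈ 0.007012928
lam^k = 4.96^0 = 1
k! = 0! = 1
P = 0.007012928 * 1 / 1 ≈ 0.007013

0.007013


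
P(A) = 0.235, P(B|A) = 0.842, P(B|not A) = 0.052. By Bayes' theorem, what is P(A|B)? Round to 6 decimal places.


P(A|B) = P(B|A)*P(A) / P(B), P(B) = P(B|A)*P(A) + P(B|not A)*P(not A)
P(B|A)*P(A) = 0.842 * 0.235 = 0.19787
P(B|not A)*P(not A) = 0.052 * 0.765 = 0.03978
P(B) = 0.19787 + 0.03978 = 0.23765
P(A|B) = 0.19787 / 0.23765 ≈ 0.83261098

0.832611


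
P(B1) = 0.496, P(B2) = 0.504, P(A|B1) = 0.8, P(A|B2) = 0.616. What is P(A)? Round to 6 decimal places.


P(A) = P(A|B1)*P(B1) + P(A|B2)*P(B2)
P(A|B1)*P(B1) = 0.8 * 0.496 = 0.3968
P(A|B2)*P(B2) = 0.616 * 0.504 = 0.310464
P(A) = 0.3968 + 0.310464 = 0.707264

0.707264


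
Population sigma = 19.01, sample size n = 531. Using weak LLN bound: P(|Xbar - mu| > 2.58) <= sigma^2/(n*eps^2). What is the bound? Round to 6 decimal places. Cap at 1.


bound = min(1, sigma^2/(n*eps^2))
sigma^2 = 19.01^2 = 361.3801
n*eps^2 = 531 * 2.58^2 = 531 * 6.6564 = 3534.5484
sigma^2/(n*eps^2) = 361.3801 / 3534.5484 ≈ 0.10224223

0.102242


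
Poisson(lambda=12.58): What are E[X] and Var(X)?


E[X] = Var(X) = lambda = 12.58

12.58, 12.58


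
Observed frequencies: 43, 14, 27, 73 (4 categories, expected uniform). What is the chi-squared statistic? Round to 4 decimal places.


chi2 = sum((O-E)^2/E), E = total/4
total = 157, E = 157/4 = 39.25
(43 - 39.25)^2 / 39.25 = 14.0625 / 39.25 = 225/628 ≈ 0.358280
(14 - 39.25)^2 / 39.25 = 637.5625 / 39.25 = 10201/628 ≈ 16.243631
(27 - 39.25)^2 / 39.25 = 150.0625 / 39.25 = 2401/628 ≈ 3.823248
(73 - 39.25)^2 / 39.25 = 1139.0625 / 39.25 = 18225/628 ≈ 29.020701
chi2 = 7763/157 ≈ 49.445860

49.4459


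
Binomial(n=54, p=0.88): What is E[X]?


E[X] = n*p = 54 * 0.88 = 47.52

47.52


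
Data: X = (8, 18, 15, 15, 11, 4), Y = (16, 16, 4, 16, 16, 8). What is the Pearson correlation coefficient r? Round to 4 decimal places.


r = sum((xi-xbar)(yi-ybar)) / sqrt(sum((xi-xbar)^2) * sum((yi-ybar)^2))
n = 6, xbar = 71/6 ≈ 11.833333, ybar = 76/6 = 38/3 ≈ 12.666667
Sxy = sum((xi-xbar)(yi-ybar)) = 74/3 ≈ 24.666667
Sxx = sum((xi-xbar)^2) = 809/6 ≈ 134.833333
Syy = sum((yi-ybar)^2) = 424/3 ≈ 141.333333
sqrt(Sxx*Syy) ≈ 138.045081
r = Sxy / sqrt(Sxx*Syy) = 24.666667 / 138.045081 ≈ 0.178686

0.1787


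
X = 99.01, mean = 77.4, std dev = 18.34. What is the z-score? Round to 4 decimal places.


z = (X - mu) / sigma
X - mu = 99.01 - 77.4 = 21.61
z = 21.61 / 18.34 = 2161/1834 ≈ 1.178299

1.1783


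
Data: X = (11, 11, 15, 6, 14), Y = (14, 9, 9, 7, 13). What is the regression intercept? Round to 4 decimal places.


a = ybar - b*xbar, where b = sum((xi-xbar)(yi-ybar)) / sum((xi-xbar)^2)
n = 5, xbar = 57/5 = 11.4, ybar = 52/5 = 10.4
Sxy = sum((xi-xbar)(yi-ybar)) = 19.2
Sxx = sum((xi-xbar)^2) = 49.2
b = Sxy / Sxx = 16/41 ≈ 0.390244
a = 10.4 - 0.390244 * 11.4 = 244/41 ≈ 5.951220

5.9512


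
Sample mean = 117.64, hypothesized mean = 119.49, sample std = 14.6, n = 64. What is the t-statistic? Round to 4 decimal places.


t = (xbar - mu0) / (s/sqrt(n))
xbar - mu0 = 117.64 - 119.49 = -1.85
sqrt(64) = 8
s/sqrt(n) = 14.6 / 8 = 1.825
t = -1.85 / 1.825 = -74/73 ≈ -1.013699

-1.0137


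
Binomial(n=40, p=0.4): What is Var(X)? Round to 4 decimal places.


Var = n*p*(1-p) = 40 * 0.4 * 0.6 = 9.6

9.6000


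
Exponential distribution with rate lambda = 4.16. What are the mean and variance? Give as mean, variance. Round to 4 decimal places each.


mean = 1/lam, var = 1/lam^2
mean = 1 / 4.16 = 25/104 ≈ 0.240385
lam^2 = 4.16^2 = 17.3056
var = 1 / 17.3056 ≈ 0.057785

0.2404, 0.0578


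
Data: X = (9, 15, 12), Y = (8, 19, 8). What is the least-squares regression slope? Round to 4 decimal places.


b = sum((xi-xbar)(yi-ybar)) / sum((xi-xbar)^2)
n = 3, xbar = 36/3 = 12, ybar = 35/3 ≈ 11.666667
Sxy = sum((xi-xbar)(yi-ybar)) = 33
Sxx = sum((xi-xbar)^2) = 18
b = Sxy / Sxx = 11/6 ≈ 1.833333

1.8333


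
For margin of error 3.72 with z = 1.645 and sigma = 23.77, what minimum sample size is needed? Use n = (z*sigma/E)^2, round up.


z*sigma/E = 1.645 * 23.77 / 3.72 ≈ 10.511196
(z*sigma/E)^2 ≈ 110.485246
round up: n = 111

111


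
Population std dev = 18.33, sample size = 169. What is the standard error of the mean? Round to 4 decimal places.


SE = sigma / sqrt(n)
sqrt(169) = 13
SE = 18.33 / 13 = 1.41

1.4100


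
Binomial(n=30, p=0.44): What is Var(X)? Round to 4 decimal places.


Var = n*p*(1-p) = 30 * 0.44 * 0.56 = 7.392

7.3920


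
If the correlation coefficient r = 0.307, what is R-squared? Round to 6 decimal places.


R^2 = r^2 = (0.307)^2 = 0.094249

0.094249


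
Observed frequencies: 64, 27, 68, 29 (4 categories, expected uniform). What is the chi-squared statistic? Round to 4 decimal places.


chi2 = sum((O-E)^2/E), E = total/4
total = 188, E = 188/4 = 47
(64 - 47)^2 / 47 = 289 / 47 = 289/47 ≈ 6.148936
(27 - 47)^2 / 47 = 400 / 47 = 400/47 ≈ 8.510638
(68 - 47)^2 / 47 = 441 / 47 = 441/47 ≈ 9.382979
(29 - 47)^2 / 47 = 324 / 47 = 324/47 ≈ 6.893617
chi2 = 1454/47 ≈ 30.936170

30.9362


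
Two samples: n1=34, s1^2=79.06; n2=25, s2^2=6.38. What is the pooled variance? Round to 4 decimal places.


sp^2 = ((n1-1)*s1^2 + (n2-1)*s2^2)/(n1+n2-2)
(n1-1)*s1^2 = 33 * 79.06 = 2608.98
(n2-1)*s2^2 = 24 * 6.38 = 153.12
numerator = 2608.98 + 153.12 = 2762.1
n1+n2-2 = 57
sp^2 = 2762.1 / 57 = 9207/190 ≈ 48.457895

48.4579


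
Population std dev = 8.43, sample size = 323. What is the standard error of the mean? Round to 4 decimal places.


SE = sigma / sqrt(n)
sqrt(323) ≈ 17.972201
SE = 8.43 / 17.972201 ≈ 0.469058

0.4691


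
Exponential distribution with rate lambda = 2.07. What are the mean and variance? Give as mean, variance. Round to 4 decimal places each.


mean = 1/lam, var = 1/lam^2
mean = 1 / 2.07 = 100/207 ≈ 0.483092
lam^2 = 2.07^2 = 4.2849
var = 1 / 4.2849 ≈ 0.233378

0.4831, 0.2334


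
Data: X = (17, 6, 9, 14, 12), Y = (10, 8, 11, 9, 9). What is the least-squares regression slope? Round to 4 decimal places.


b = sum((xi-xbar)(yi-ybar)) / sum((xi-xbar)^2)
n = 5, xbar = 58/5 = 11.6, ybar = 47/5 = 9.4
Sxy = sum((xi-xbar)(yi-ybar)) = 5.8
Sxx = sum((xi-xbar)^2) = 73.2
b = Sxy / Sxx = 29/366 ≈ 0.079235

0.0792


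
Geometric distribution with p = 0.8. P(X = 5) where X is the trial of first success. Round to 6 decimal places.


P = (1-p)^(k-1) * p
(1-p)^(k-1) = 0.2^4 = 0.0016
P = 0.0016 * 0.8 = 0.00128

0.001280


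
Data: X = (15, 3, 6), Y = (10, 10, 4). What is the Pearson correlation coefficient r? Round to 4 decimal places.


r = sum((xi-xbar)(yi-ybar)) / sqrt(sum((xi-xbar)^2) * sum((yi-ybar)^2))
n = 3, xbar = 24/3 = 8, ybar = 24/3 = 8
Sxy = sum((xi-xbar)(yi-ybar)) = 12
Sxx = sum((xi-xbar)^2) = 78
Syy = sum((yi-ybar)^2) = 24
sqrt(Sxx*Syy) ≈ 43.266615
r = Sxy / sqrt(Sxx*Syy) = 12 / 43.266615 ≈ 0.277350

0.2774


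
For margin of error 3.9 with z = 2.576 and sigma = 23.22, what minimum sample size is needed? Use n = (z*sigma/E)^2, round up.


z*sigma/E = 2.576 * 23.22 / 3.9 = 124614/8125 ≈ 15.337108
(z*sigma/E)^2 ≈ 235.226872
round up: n = 236

236


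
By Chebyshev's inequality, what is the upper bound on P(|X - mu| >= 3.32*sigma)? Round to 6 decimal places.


P <= 1/k^2
k^2 = 3.32^2 = 11.0224
1/k^2 = 1 / 11.0224 = 625/6889 ≈ 0.09072434

0.090724


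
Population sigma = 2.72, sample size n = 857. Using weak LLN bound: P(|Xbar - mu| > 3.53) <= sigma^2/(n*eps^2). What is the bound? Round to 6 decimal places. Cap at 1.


bound = min(1, sigma^2/(n*eps^2))
sigma^2 = 2.72^2 = 7.3984
n*eps^2 = 857 * 3.53^2 = 857 * 12.4609 = 10678.9913
sigma^2/(n*eps^2) = 7.3984 / 10678.9913 ≈ 0.00069280

0.000693


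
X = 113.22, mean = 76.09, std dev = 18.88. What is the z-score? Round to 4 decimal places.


z = (X - mu) / sigma
X - mu = 113.22 - 76.09 = 37.13
z = 37.13 / 18.88 = 3713/1888 ≈ 1.966631

1.9666


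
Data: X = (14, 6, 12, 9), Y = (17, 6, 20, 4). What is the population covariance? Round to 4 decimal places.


Cov = (1/n)*sum((xi-xbar)(yi-ybar))
n = 4, xbar = 41/4 = 10.25, ybar = 47/4 = 11.75
sum((xi-xbar)(yi-ybar)) = 68.25
Cov = 68.25 / 4 = 17.0625

17.0625


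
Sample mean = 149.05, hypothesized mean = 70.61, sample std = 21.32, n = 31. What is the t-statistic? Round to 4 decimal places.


t = (xbar - mu0) / (s/sqrt(n))
xbar - mu0 = 149.05 - 70.61 = 78.44
sqrt(31) ≈ 5.56776436
s/sqrt(n) = 21.32 / 5.56776436 ≈ 3.82918504
t = 78.44 / 3.82918504 ≈ 20.484777

20.4848


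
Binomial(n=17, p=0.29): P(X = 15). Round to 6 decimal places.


P = C(n,k) * p^k * (1-p)^(n-k)
C(17,15) = 136
p^k = 0.29^15 ≈ 0.000000008629189
(1-p)^(n-k) = 0.71^2 = 0.5041
P = 136 * 0.000000008629189 * 0.5041 ≈ 0.000001

0.000001


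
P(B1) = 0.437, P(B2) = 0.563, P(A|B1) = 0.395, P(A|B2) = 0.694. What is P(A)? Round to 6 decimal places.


P(A) = P(A|B1)*P(B1) + P(A|B2)*P(B2)
P(A|B1)*P(B1) = 0.395 * 0.437 = 0.172615
P(A|B2)*P(B2) = 0.694 * 0.563 = 0.390722
P(A) = 0.172615 + 0.390722 = 0.563337

0.563337


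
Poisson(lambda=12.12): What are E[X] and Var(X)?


E[X] = Var(X) = lambda = 12.12

12.12, 12.12


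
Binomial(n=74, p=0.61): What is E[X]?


E[X] = n*p = 74 * 0.61 = 45.14

45.14


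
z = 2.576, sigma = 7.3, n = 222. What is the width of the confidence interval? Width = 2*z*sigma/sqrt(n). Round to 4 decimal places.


width = 2*z*sigma/sqrt(n)
2*z*sigma = 2 * 2.576 * 7.3 = 37.6096
sqrt(222) ≈ 14.899664
width = 37.6096 / 14.899664 ≈ 2.524191

2.5242


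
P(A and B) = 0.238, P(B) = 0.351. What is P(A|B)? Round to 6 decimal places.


P(A|B) = P(A and B) / P(B) = 0.238 / 0.351 = 238/351 ≈ 0.67806268

0.678063


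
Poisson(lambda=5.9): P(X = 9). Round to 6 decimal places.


P = e^(-lam) * lam^k / k!
e^(-5.9) ≈ 0.002739445
lam^k = 5.9^9 ≈ 8662995.818655
k! = 9! = 362880
P = 0.002739445 * 8662995.818655 / 362880 ≈ 0.065398

0.065398


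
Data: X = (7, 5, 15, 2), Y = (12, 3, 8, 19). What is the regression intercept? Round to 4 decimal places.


a = ybar - b*xbar, where b = sum((xi-xbar)(yi-ybar)) / sum((xi-xbar)^2)
n = 4, xbar = 29/4 = 7.25, ybar = 42/4 = 10.5
Sxy = sum((xi-xbar)(yi-ybar)) = -47.5
Sxx = sum((xi-xbar)^2) = 92.75
b = Sxy / Sxx = -190/371 ≈ -0.512129
a = 10.5 - (-0.512129) * 7.25 = 5273/371 ≈ 14.212938

14.2129


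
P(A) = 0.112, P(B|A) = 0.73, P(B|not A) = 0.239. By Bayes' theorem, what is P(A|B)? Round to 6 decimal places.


P(A|B) = P(B|A)*P(A) / P(B), P(B) = P(B|A)*P(A) + P(B|not A)*P(not A)
P(B|A)*P(A) = 0.73 * 0.112 = 0.08176
P(B|not A)*P(not A) = 0.239 * 0.888 = 0.212232
P(B) = 0.08176 + 0.212232 = 0.293992
P(A|B) = 0.08176 / 0.293992 ≈ 0.27810281

0.278103


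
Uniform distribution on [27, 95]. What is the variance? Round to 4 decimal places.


Var = (b-a)^2 / 12
(b-a)^2 = (95 - 27)^2 = 4624
Var = 4624/12 ≈ 385.333333

385.3333


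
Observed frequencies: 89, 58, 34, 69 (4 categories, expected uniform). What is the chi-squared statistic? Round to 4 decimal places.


chi2 = sum((O-E)^2/E), E = total/4
total = 250, E = 250/4 = 62.5
(89 - 62.5)^2 / 62.5 = 702.25 / 62.5 = 11.236
(58 - 62.5)^2 / 62.5 = 20.25 / 62.5 = 0.324
(34 - 62.5)^2 / 62.5 = 812.25 / 62.5 = 12.996
(69 - 62.5)^2 / 62.5 = 42.25 / 62.5 = 0.676
chi2 = 25.232

25.2320


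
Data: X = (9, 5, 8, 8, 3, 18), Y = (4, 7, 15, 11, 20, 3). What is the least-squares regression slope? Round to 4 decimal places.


b = sum((xi-xbar)(yi-ybar)) / sum((xi-xbar)^2)
n = 6, xbar = 51/6 = 8.5, ybar = 60/6 = 10
Sxy = sum((xi-xbar)(yi-ybar)) = -117
Sxx = sum((xi-xbar)^2) = 133.5
b = Sxy / Sxx = -78/89 ≈ -0.876404

-0.8764


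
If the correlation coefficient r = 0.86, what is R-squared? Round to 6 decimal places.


R^2 = r^2 = (0.86)^2 = 0.7396

0.739600


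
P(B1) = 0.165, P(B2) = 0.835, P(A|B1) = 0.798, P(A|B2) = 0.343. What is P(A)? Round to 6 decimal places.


P(A) = P(A|B1)*P(B1) + P(A|B2)*P(B2)
P(A|B1)*P(B1) = 0.798 * 0.165 = 0.13167
P(A|B2)*P(B2) = 0.343 * 0.835 = 0.286405
P(A) = 0.13167 + 0.286405 = 0.418075

0.418075


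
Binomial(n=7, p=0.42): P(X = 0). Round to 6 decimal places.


P = C(n,k) * p^k * (1-p)^(n-k)
C(7,0) = 1
p^k = 0.42^0 = 1
(1-p)^(n-k) = 0.58^7 ≈ 0.02207984
P = 1 * 1 * 0.02207984 ≈ 0.022080

0.022080


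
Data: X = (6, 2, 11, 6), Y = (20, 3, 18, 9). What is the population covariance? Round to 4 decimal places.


Cov = (1/n)*sum((xi-xbar)(yi-ybar))
n = 4, xbar = 25/4 = 6.25, ybar = 50/4 = 12.5
sum((xi-xbar)(yi-ybar)) = 65.5
Cov = 65.5 / 4 = 16.375

16.3750


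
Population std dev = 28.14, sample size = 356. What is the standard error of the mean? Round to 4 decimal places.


SE = sigma / sqrt(n)
sqrt(356) ≈ 18.867962
SE = 28.14 / 18.867962 ≈ 1.491417

1.4914


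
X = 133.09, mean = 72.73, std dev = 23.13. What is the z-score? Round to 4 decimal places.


z = (X - mu) / sigma
X - mu = 133.09 - 72.73 = 60.36
z = 60.36 / 23.13 = 2012/771 ≈ 2.609598

2.6096


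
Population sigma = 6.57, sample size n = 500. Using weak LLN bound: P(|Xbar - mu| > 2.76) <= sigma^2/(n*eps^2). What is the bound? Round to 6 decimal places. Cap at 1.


bound = min(1, sigma^2/(n*eps^2))
sigma^2 = 6.57^2 = 43.1649
n*eps^2 = 500 * 2.76^2 = 500 * 7.6176 = 3808.8
sigma^2/(n*eps^2) = 43.1649 / 3808.8 ≈ 0.01133294

0.011333


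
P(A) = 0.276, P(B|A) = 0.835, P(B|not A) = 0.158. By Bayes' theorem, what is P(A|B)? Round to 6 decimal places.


P(A|B) = P(B|A)*P(A) / P(B), P(B) = P(B|A)*P(A) + P(B|not A)*P(not A)
P(B|A)*P(A) = 0.835 * 0.276 = 0.23046
P(B|not A)*P(not A) = 0.158 * 0.724 = 0.114392
P(B) = 0.23046 + 0.114392 = 0.344852
P(A|B) = 0.23046 / 0.344852 ≈ 0.66828669

0.668287


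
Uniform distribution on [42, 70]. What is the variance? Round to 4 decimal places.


Var = (b-a)^2 / 12
(b-a)^2 = (70 - 42)^2 = 784
Var = 784/12 ≈ 65.333333

65.3333


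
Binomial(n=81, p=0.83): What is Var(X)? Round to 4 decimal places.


Var = n*p*(1-p) = 81 * 0.83 * 0.17 = 11.4291

11.4291


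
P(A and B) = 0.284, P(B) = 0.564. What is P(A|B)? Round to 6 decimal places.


P(A|B) = P(A and B) / P(B) = 0.284 / 0.564 = 71/141 ≈ 0.50354610

0.503546


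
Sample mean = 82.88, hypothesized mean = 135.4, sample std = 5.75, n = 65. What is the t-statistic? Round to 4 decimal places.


t = (xbar - mu0) / (s/sqrt(n))
xbar - mu0 = 82.88 - 135.4 = -52.52
sqrt(65) ≈ 8.06225775
s/sqrt(n) = 5.75 / 8.06225775 ≈ 0.71319972
t = -52.52 / 0.71319972 ≈ -73.639961

-73.6400


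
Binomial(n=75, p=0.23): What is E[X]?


E[X] = n*p = 75 * 0.23 = 17.25

17.25


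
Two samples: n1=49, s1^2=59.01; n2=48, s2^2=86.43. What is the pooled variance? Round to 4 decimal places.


sp^2 = ((n1-1)*s1^2 + (n2-1)*s2^2)/(n1+n2-2)
(n1-1)*s1^2 = 48 * 59.01 = 2832.48
(n2-1)*s2^2 = 47 * 86.43 = 4062.21
numerator = 2832.48 + 4062.21 = 6894.69
n1+n2-2 = 95
sp^2 = 6894.69 / 95 = 689469/9500 ≈ 72.575684

72.5757


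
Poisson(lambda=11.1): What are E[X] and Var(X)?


E[X] = Var(X) = lambda = 11.1

11.1, 11.1


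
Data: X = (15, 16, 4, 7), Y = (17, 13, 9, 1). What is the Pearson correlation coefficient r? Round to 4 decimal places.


r = sum((xi-xbar)(yi-ybar)) / sqrt(sum((xi-xbar)^2) * sum((yi-ybar)^2))
n = 4, xbar = 42/4 = 10.5, ybar = 40/4 = 10
Sxy = sum((xi-xbar)(yi-ybar)) = 86
Sxx = sum((xi-xbar)^2) = 105
Syy = sum((yi-ybar)^2) = 140
sqrt(Sxx*Syy) ≈ 121.243557
r = Sxy / sqrt(Sxx*Syy) = 86 / 121.243557 ≈ 0.709316

0.7093
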